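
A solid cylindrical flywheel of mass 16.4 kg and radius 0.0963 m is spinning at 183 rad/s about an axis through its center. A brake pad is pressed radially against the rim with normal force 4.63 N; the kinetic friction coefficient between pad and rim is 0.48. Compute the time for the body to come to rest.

t ≈ 65.0 s

I = ½MR² = (1/2)(16.4)(0.0963)² = 0.07604 kg·m².
Friction force f = μN = (0.48)(4.63) = 2.222 N at the rim; torque magnitude τ = fR = 0.2140 N·m, opposing ω.
|α| = τ/I = 0.2140/0.07604 = 2.814 rad/s² (deceleration).
0 = ω₀ − |α|t ⇒ t = ω₀/|α| = 183/2.814 = 65.02 s.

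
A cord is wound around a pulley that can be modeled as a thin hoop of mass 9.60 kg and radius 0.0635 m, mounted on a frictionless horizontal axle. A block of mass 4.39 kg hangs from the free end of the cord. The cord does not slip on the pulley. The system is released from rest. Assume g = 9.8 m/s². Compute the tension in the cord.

T ≈ 29.5 N

I = MR² = (9.60)(0.0635)² = 0.03871 kg·m².
Block: mg − T = ma. Pulley: TR = Iα. No-slip: a = αR, so T = (I/R²)a = 9.600·a.
Then mg = (m + 9.600)a, so a = (4.39)(9.8)/(4.39 + 9.600) = 3.075 m/s².
T = 9.600·a = 29.52 N.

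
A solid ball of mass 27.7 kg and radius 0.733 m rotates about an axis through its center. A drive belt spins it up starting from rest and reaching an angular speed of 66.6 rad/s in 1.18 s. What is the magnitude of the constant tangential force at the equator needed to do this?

F ≈ 458 N

I = (2/5)MR² = (2/5)(27.7)(0.733)² = 5.953 kg·m².
α = Δω/Δt = (66.6 − 0)/1.18 = 56.44 rad/s².
The required torque is τ = Iα = (5.953)(56.44) = 336.0 N·m.
A tangential force at the equator gives τ = FR, so F = τ/R = 336.0/0.733 = 458.4 N.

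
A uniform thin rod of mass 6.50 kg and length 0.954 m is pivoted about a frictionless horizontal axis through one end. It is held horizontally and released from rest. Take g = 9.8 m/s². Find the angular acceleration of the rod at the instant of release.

α ≈ 15.4 rad/s²

About the pivot, I = (1/3)ML² = (1/3)(6.50)(0.954)² = 1.972 kg·m².
The weight acts at the center, a distance L/2 = 0.4770 m from the pivot; τ = Mg(L/2) = 30.38 N·m.
α = τ/I = 30.38/1.972 = 15.41 rad/s².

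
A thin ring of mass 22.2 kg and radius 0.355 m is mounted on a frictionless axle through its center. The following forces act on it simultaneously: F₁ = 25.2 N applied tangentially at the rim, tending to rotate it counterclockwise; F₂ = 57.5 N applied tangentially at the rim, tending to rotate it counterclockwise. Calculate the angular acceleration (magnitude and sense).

α ≈ 10.5 rad/s², counterclockwise

I = MR² = (22.2)(0.355)² = 2.798 kg·m².
Taking counterclockwise as positive: τ₁ = +(25.2)(0.355) = +8.946 N·m; τ₂ = +(57.5)(0.355) = +20.41 N·m.
Net torque τ = 29.36 N·m.
α = τ/I = 29.36/2.798 = 10.49 rad/s².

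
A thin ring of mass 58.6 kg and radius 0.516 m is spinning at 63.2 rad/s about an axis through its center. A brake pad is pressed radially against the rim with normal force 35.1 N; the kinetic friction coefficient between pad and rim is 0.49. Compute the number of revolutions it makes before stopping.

≈ 559 revolutions

I = MR² = (58.6)(0.516)² = 15.60 kg·m².
Friction force f = μN = (0.49)(35.1) = 17.20 N at the rim; torque magnitude τ = fR = 8.875 N·m, opposing ω.
|α| = τ/I = 8.875/15.60 = 0.5688 rad/s² (deceleration).
ω² = ω₀² − 2|α|θ with ω = 0 ⇒ θ = ω₀²/(2|α|) = 3511 rad = 558.8 rev.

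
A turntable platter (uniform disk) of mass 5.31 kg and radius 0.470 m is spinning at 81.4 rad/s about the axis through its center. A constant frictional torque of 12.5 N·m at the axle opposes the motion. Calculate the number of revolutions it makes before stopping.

I = ½MR² = (1/2)(5.31)(0.470)² = 0.5865 kg·m².
The net torque has magnitude 12.5 N·m, opposing ω.
|α| = τ/I = 12.50/0.5865 = 21.31 rad/s² (deceleration).
ω² = ω₀² − 2|α|θ with ω = 0 ⇒ θ = ω₀²/(2|α|) = 155.4 rad = 24.74 rev.

≈ 24.7 revolutions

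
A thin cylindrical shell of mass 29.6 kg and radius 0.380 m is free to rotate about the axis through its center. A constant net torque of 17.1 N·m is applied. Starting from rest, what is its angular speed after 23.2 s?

ω ≈ 92.8 rad/s

I = MR² = (29.6)(0.380)² = 4.274 kg·m².
α = τ/I = 17.1/4.274 = 4.001 rad/s².
ω = ω₀ + αt = 0 + (4.001)(23.2) = 92.82 rad/s.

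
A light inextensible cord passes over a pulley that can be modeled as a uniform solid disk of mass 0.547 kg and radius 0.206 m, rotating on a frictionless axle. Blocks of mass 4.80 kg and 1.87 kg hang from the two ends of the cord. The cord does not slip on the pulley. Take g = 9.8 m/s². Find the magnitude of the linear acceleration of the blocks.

a ≈ 4.14 m/s²

I = ½MR² = (1/2)(0.547)(0.206)² = 0.01161 kg·m².
Heavier block: m₁g − T₁ = m₁a. Lighter block: T₂ − m₂g = m₂a.
Pulley: (T₁ − T₂)R = Iα = I(a/R), so T₁ − T₂ = (I/R²)a = (1/2)M_p a = 0.2735·a.
Adding the three: (m₁ − m₂)g = (m₁ + m₂ + 0.2735)a, so a = (4.80 − 1.87)(9.8)/(4.80 + 1.87 + 0.2735) = 4.135 m/s².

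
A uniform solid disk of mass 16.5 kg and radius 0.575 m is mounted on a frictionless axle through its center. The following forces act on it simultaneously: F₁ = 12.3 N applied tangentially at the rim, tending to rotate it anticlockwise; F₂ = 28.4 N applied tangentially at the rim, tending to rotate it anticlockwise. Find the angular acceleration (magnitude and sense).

I = ½MR² = (1/2)(16.5)(0.575)² = 2.728 kg·m².
Taking anticlockwise as positive: τ₁ = +(12.3)(0.575) = +7.072 N·m; τ₂ = +(28.4)(0.575) = +16.33 N·m.
Net torque τ = 23.40 N·m.
α = τ/I = 23.40/2.728 = 8.580 rad/s².

α ≈ 8.58 rad/s², anticlockwise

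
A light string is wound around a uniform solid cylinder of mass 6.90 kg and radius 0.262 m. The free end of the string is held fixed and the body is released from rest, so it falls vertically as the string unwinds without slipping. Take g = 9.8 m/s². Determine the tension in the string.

Translation: Mg − T = Ma. Rotation about the center: TR = Iα with I = ½MR².
With a = αR: T = (I/R²)a = (1/2)M a, so Mg = (1 + 0.5000)Ma.
a = g/(1 + 0.5000) = 9.8/1.500 = 6.533 m/s².
T = 0.5000·M·a = (0.5000)(6.90)(6.533) = 22.54 N.

T ≈ 22.5 N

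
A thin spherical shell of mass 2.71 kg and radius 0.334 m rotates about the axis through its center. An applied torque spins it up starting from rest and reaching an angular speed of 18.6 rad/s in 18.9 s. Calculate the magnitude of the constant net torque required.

I = (2/3)MR² = (2/3)(2.71)(0.334)² = 0.2015 kg·m².
α = Δω/Δt = (18.6 − 0)/18.9 = 0.9841 rad/s².
τ = Iα = (0.2015)(0.9841) = 0.1983 N·m.

τ ≈ 0.198 N·m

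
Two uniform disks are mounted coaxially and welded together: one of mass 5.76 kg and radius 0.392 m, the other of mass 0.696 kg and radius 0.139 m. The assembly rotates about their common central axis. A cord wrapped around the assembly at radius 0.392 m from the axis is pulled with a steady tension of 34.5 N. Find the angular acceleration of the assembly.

I = ½M₁R₁² + ½M₂R₂² = ½(5.76)(0.392)² + ½(0.696)(0.139)² = 0.4493 kg·m².
τ = F r = (34.5)(0.392) = 13.52 N·m.
α = τ/I = 13.52/0.4493 = 30.10 rad/s².

α ≈ 30.1 rad/s²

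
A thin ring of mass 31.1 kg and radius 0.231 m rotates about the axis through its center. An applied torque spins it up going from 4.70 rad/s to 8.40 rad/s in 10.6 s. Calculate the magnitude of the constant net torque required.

I = MR² = (31.1)(0.231)² = 1.660 kg·m².
α = Δω/Δt = (8.40 − 4.70)/10.6 = 0.3491 rad/s².
τ = Iα = (1.660)(0.3491) = 0.5793 N·m.

τ ≈ 0.579 N·m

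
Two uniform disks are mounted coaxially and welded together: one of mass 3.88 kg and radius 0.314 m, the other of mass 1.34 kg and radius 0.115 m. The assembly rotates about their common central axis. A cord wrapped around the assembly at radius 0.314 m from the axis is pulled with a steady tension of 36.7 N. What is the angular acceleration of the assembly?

α ≈ 57.6 rad/s²

I = ½M₁R₁² + ½M₂R₂² = ½(3.88)(0.314)² + ½(1.34)(0.115)² = 0.2001 kg·m².
τ = F r = (36.7)(0.314) = 11.52 N·m.
α = τ/I = 11.52/0.2001 = 57.58 rad/s².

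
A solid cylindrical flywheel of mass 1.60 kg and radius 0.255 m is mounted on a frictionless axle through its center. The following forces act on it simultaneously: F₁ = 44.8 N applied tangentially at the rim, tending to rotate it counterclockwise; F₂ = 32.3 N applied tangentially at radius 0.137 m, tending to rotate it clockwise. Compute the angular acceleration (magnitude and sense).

α ≈ 135 rad/s², counterclockwise

I = ½MR² = (1/2)(1.60)(0.255)² = 0.05202 kg·m².
Taking counterclockwise as positive: τ₁ = +(44.8)(0.255) = +11.42 N·m; τ₂ = −(32.3)(0.137) = −4.425 N·m.
Net torque τ = 6.999 N·m.
α = τ/I = 6.999/0.05202 = 134.5 rad/s².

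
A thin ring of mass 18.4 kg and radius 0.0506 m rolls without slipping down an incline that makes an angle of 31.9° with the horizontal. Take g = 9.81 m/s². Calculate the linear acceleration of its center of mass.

Translation along the incline: Mg sinθ − f = Ma.
Rotation about the center: fR = Iα with I = MR². No-slip gives a = αR, so f = (I/R²)a = M a.
Substituting: Mg sinθ = (1 + 1.000)Ma, so a = g sinθ/(1 + 1.000) = (9.81) sin 31.9° / 2.000 = 2.592 m/s².

a ≈ 2.59 m/s²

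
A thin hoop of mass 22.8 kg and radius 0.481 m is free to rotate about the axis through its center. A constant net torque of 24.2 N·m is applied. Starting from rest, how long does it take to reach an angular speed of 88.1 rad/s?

t ≈ 19.2 s

I = MR² = (22.8)(0.481)² = 5.275 kg·m².
α = τ/I = 24.2/5.275 = 4.588 rad/s².
ω = αt ⇒ t = ω/α = 88.1/4.588 = 19.20 s.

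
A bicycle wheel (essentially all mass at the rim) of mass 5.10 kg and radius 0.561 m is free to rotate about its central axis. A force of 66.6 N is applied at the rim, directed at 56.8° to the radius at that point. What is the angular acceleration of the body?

α ≈ 19.5 rad/s²

I = MR² = (5.10)(0.561)² = 1.605 kg·m².
Only the tangential component produces torque: τ = F R sinθ = (66.6)(0.561) sin 56.8° = 31.26 N·m.
Newton's second law for rotation, τ = Iα, gives α = τ/I = 31.26/1.605 = 19.48 rad/s².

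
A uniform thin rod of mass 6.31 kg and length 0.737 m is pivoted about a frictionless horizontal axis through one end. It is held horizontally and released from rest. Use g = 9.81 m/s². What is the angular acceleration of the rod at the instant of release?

About the pivot, I = (1/3)ML² = (1/3)(6.31)(0.737)² = 1.142 kg·m².
The weight acts at the center, a distance L/2 = 0.3685 m from the pivot; τ = Mg(L/2) = 22.81 N·m.
α = τ/I = 22.81/1.142 = 19.97 rad/s².

α ≈ 20.0 rad/s²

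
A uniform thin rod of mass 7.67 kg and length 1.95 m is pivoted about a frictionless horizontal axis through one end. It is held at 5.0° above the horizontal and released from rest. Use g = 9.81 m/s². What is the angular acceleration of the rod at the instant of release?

α ≈ 7.52 rad/s²

About the pivot, I = (1/3)ML² = (1/3)(7.67)(1.95)² = 9.722 kg·m².
The weight acts at the center, a distance L/2 = 0.9750 m from the pivot; τ = Mg(L/2) cos 5.0° = 73.08 N·m.
α = τ/I = 73.08/9.722 = 7.517 rad/s².
(Equivalently α = (3g/(2L)) cos 5.0° = 7.517 rad/s².)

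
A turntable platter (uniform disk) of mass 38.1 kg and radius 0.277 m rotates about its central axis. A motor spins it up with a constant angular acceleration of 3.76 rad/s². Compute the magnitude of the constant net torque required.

τ ≈ 5.50 N·m

I = ½MR² = (1/2)(38.1)(0.277)² = 1.462 kg·m².
τ = Iα = (1.462)(3.760) = 5.496 N·m.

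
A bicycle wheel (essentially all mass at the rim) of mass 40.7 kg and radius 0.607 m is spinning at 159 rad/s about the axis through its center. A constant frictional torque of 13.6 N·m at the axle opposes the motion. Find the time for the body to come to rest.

I = MR² = (40.7)(0.607)² = 15.00 kg·m².
The net torque has magnitude 13.6 N·m, opposing ω.
|α| = τ/I = 13.60/15.00 = 0.9069 rad/s² (deceleration).
0 = ω₀ − |α|t ⇒ t = ω₀/|α| = 159/0.9069 = 175.3 s.

t ≈ 175 s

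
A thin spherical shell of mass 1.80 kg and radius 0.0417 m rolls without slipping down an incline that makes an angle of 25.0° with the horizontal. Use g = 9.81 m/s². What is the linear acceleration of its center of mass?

a ≈ 2.49 m/s²

Translation along the incline: Mg sinθ − f = Ma.
Rotation about the center: fR = Iα with I = (2/3)MR². No-slip gives a = αR, so f = (I/R²)a = (2/3)M a.
Substituting: Mg sinθ = (1 + 0.6667)Ma, so a = g sinθ/(1 + 0.6667) = (9.81) sin 25.0° / 1.667 = 2.488 m/s².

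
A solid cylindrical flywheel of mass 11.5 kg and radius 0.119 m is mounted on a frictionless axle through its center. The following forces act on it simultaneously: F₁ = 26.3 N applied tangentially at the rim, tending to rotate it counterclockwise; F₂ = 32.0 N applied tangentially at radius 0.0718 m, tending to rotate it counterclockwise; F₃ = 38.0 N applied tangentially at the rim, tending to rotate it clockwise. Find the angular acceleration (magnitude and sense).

α ≈ 11.1 rad/s², counterclockwise

I = ½MR² = (1/2)(11.5)(0.119)² = 0.08143 kg·m².
Taking counterclockwise as positive: τ₁ = +(26.3)(0.119) = +3.130 N·m; τ₂ = +(32.0)(0.0718) = +2.298 N·m; τ₃ = −(38.0)(0.119) = −4.522 N·m.
Net torque τ = 0.9053 N·m.
α = τ/I = 0.9053/0.08143 = 11.12 rad/s².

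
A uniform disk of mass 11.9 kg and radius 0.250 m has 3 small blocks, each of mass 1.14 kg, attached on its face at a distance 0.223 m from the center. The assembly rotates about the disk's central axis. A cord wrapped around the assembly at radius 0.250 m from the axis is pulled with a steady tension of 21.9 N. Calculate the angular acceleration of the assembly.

α ≈ 10.1 rad/s²

I_disk = ½MR² = ½(11.9)(0.250)² = 0.3719 kg·m².
I_blocks = 3·m·r² = 3(1.14)(0.223)² = 0.1701 kg·m².
Total I = 0.5419 kg·m².
τ = F r = (21.9)(0.250) = 5.475 N·m.
α = τ/I = 5.475/0.5419 = 10.10 rad/s².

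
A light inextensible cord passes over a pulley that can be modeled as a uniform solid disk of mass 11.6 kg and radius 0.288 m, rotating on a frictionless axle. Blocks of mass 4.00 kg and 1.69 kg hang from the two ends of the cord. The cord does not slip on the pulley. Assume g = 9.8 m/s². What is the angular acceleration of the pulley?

α ≈ 6.84 rad/s²

I = ½MR² = (1/2)(11.6)(0.288)² = 0.4811 kg·m².
Heavier block: m₁g − T₁ = m₁a. Lighter block: T₂ − m₂g = m₂a.
Pulley: (T₁ − T₂)R = Iα = I(a/R), so T₁ − T₂ = (I/R²)a = (1/2)M_p a = 5.800·a.
Adding the three: (m₁ − m₂)g = (m₁ + m₂ + 5.800)a, so a = (4.00 − 1.69)(9.8)/(4.00 + 1.69 + 5.800) = 1.970 m/s².
α = a/R = 1.970/0.288 = 6.841 rad/s².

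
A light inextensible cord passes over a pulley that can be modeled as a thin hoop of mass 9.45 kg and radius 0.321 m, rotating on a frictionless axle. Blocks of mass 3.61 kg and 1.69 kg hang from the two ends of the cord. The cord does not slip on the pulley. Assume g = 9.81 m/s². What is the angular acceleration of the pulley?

α ≈ 3.98 rad/s²

I = MR² = (9.45)(0.321)² = 0.9737 kg·m².
Heavier block: m₁g − T₁ = m₁a. Lighter block: T₂ − m₂g = m₂a.
Pulley: (T₁ − T₂)R = Iα = I(a/R), so T₁ − T₂ = (I/R²)a = 1·M_p a = 9.450·a.
Adding the three: (m₁ − m₂)g = (m₁ + m₂ + 9.450)a, so a = (3.61 − 1.69)(9.81)/(3.61 + 1.69 + 9.450) = 1.277 m/s².
α = a/R = 1.277/0.321 = 3.978 rad/s².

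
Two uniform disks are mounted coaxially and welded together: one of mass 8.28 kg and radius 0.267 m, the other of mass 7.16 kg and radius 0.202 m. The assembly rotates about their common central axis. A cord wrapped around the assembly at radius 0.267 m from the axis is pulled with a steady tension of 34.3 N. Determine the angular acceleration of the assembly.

α ≈ 20.8 rad/s²

I = ½M₁R₁² + ½M₂R₂² = ½(8.28)(0.267)² + ½(7.16)(0.202)² = 0.4412 kg·m².
τ = F r = (34.3)(0.267) = 9.158 N·m.
α = τ/I = 9.158/0.4412 = 20.76 rad/s².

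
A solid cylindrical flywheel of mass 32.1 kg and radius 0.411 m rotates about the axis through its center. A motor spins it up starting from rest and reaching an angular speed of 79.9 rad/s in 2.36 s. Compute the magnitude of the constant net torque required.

I = ½MR² = (1/2)(32.1)(0.411)² = 2.711 kg·m².
α = Δω/Δt = (79.9 − 0)/2.36 = 33.86 rad/s².
τ = Iα = (2.711)(33.86) = 91.79 N·m.

τ ≈ 91.8 N·m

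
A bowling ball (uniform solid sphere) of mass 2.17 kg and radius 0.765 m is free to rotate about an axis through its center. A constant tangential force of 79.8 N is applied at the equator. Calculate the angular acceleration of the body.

α ≈ 120 rad/s²

I = (2/5)MR² = (2/5)(2.17)(0.765)² = 0.5080 kg·m².
τ = F R = (79.8)(0.765) = 61.05 N·m.
From τ = Iα: α = 61.05/0.5080 = 120.2 rad/s².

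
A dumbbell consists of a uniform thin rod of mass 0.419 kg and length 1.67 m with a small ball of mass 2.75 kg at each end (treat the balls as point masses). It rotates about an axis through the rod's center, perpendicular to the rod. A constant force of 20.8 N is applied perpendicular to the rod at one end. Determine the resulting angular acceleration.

I_rod = (1/12)ML² = (1/12)(0.419)(1.67)² = 0.09738 kg·m².
I_balls = 2·m·(L/2)² = 2(2.75)(0.8350)² = 3.835 kg·m².
Total I = 3.932 kg·m².
τ = F·(L/2) = (20.8)(0.835) = 17.37 N·m.
α = τ/I = 17.37/3.932 = 4.417 rad/s².

α ≈ 4.42 rad/s²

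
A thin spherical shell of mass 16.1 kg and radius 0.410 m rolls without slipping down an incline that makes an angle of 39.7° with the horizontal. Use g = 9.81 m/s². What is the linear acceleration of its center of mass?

a ≈ 3.76 m/s²

Translation along the incline: Mg sinθ − f = Ma.
Rotation about the center: fR = Iα with I = (2/3)MR². No-slip gives a = αR, so f = (I/R²)a = (2/3)M a.
Substituting: Mg sinθ = (1 + 0.6667)Ma, so a = g sinθ/(1 + 0.6667) = (9.81) sin 39.7° / 1.667 = 3.760 m/s².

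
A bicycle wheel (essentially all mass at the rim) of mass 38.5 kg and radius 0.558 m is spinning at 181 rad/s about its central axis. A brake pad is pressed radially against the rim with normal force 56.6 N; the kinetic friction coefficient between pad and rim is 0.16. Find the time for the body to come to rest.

I = MR² = (38.5)(0.558)² = 11.99 kg·m².
Friction force f = μN = (0.16)(56.6) = 9.056 N at the rim; torque magnitude τ = fR = 5.053 N·m, opposing ω.
|α| = τ/I = 5.053/11.99 = 0.4215 rad/s² (deceleration).
0 = ω₀ − |α|t ⇒ t = ω₀/|α| = 181/0.4215 = 429.4 s.

t ≈ 429 s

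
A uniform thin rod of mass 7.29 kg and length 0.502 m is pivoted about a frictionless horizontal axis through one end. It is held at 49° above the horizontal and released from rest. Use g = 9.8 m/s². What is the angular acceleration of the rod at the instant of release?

About the pivot, I = (1/3)ML² = (1/3)(7.29)(0.502)² = 0.6124 kg·m².
The weight acts at the center, a distance L/2 = 0.2510 m from the pivot; τ = Mg(L/2) cos 49° = 11.76 N·m.
α = τ/I = 11.76/0.6124 = 19.21 rad/s².
(Equivalently α = (3g/(2L)) cos 49° = 19.21 rad/s².)

α ≈ 19.2 rad/s²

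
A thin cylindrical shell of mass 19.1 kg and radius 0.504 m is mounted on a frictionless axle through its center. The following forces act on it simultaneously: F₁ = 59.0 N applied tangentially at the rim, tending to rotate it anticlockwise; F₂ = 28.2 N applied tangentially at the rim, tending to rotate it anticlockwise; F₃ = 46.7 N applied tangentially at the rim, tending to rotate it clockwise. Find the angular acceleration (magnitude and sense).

α ≈ 4.21 rad/s², anticlockwise

I = MR² = (19.1)(0.504)² = 4.852 kg·m².
Taking anticlockwise as positive: τ₁ = +(59.0)(0.504) = +29.74 N·m; τ₂ = +(28.2)(0.504) = +14.21 N·m; τ₃ = −(46.7)(0.504) = −23.54 N·m.
Net torque τ = 20.41 N·m.
α = τ/I = 20.41/4.852 = 4.207 rad/s².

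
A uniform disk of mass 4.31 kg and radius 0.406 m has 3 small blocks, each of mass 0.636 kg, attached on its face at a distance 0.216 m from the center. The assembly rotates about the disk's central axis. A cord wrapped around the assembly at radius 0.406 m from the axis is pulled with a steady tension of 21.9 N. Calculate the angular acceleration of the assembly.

α ≈ 20.0 rad/s²

I_disk = ½MR² = ½(4.31)(0.406)² = 0.3552 kg·m².
I_blocks = 3·m·r² = 3(0.636)(0.216)² = 0.08902 kg·m².
Total I = 0.4442 kg·m².
τ = F r = (21.9)(0.406) = 8.891 N·m.
α = τ/I = 8.891/0.4442 = 20.01 rad/s².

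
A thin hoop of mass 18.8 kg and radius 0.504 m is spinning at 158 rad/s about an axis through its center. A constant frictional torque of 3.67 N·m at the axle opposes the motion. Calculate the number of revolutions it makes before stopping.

I = MR² = (18.8)(0.504)² = 4.776 kg·m².
The net torque has magnitude 3.67 N·m, opposing ω.
|α| = τ/I = 3.670/4.776 = 0.7685 rad/s² (deceleration).
ω² = ω₀² − 2|α|θ with ω = 0 ⇒ θ = ω₀²/(2|α|) = 16240 rad = 2585 rev.

≈ 2580 revolutions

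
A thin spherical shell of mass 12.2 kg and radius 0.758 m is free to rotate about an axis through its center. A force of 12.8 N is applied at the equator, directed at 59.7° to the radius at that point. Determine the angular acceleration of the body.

α ≈ 1.79 rad/s²

I = (2/3)MR² = (2/3)(12.2)(0.758)² = 4.673 kg·m².
Only the tangential component produces torque: τ = F R sinθ = (12.8)(0.758) sin 59.7° = 8.377 N·m.
From τ = Iα: α = 8.377/4.673 = 1.793 rad/s².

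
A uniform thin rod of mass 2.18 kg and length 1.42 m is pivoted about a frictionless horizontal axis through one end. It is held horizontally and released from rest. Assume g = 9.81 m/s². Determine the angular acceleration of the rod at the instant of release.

About the pivot, I = (1/3)ML² = (1/3)(2.18)(1.42)² = 1.465 kg·m².
The weight acts at the center, a distance L/2 = 0.7100 m from the pivot; τ = Mg(L/2) = 15.18 N·m.
α = τ/I = 15.18/1.465 = 10.36 rad/s².

α ≈ 10.4 rad/s²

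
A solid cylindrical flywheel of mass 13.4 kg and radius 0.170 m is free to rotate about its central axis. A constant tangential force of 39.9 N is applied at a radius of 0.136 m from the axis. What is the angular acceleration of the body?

α ≈ 28.0 rad/s²

I = ½MR² = (1/2)(13.4)(0.170)² = 0.1936 kg·m².
τ = F·r = (39.9)(0.136) = 5.426 N·m.
From τ = Iα: α = 5.426/0.1936 = 28.02 rad/s².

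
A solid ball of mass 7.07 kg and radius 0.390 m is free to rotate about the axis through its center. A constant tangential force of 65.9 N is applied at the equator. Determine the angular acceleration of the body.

α ≈ 59.8 rad/s²

I = (2/5)MR² = (2/5)(7.07)(0.390)² = 0.4301 kg·m².
τ = F R = (65.9)(0.390) = 25.70 N·m.
From τ = Iα: α = 25.70/0.4301 = 59.75 rad/s².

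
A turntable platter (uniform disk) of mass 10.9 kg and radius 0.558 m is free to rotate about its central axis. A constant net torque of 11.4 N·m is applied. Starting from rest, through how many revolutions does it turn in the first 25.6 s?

≈ 350 revolutions

I = ½MR² = (1/2)(10.9)(0.558)² = 1.697 kg·m².
α = τ/I = 11.4/1.697 = 6.718 rad/s².
θ = ½αt² = ½(6.718)(25.6)² = 2201 rad.
Revolutions = θ/(2π) = 350.4.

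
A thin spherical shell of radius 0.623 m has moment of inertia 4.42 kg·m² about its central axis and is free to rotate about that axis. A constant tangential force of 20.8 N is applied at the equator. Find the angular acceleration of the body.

α ≈ 2.93 rad/s²

τ = F R = (20.8)(0.623) = 12.96 N·m.
Newton's second law for rotation, τ = Iα, gives α = τ/I = 12.96/4.420 = 2.932 rad/s².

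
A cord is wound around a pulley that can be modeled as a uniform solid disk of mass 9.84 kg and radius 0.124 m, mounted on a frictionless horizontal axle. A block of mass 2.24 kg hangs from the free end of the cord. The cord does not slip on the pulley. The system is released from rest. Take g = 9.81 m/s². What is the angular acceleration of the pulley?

I = ½MR² = (1/2)(9.84)(0.124)² = 0.07565 kg·m².
Block: mg − T = ma. Pulley: TR = Iα. No-slip: a = αR, so T = (I/R²)a = 4.920·a.
Then mg = (m + 4.920)a, so a = (2.24)(9.81)/(2.24 + 4.920) = 3.069 m/s².
α = a/R = 3.069/0.124 = 24.75 rad/s².

α ≈ 24.8 rad/s²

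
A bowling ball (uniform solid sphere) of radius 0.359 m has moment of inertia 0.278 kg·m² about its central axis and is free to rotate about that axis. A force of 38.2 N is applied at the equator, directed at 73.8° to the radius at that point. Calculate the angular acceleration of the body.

α ≈ 47.4 rad/s²

Only the tangential component produces torque: τ = F R sinθ = (38.2)(0.359) sin 73.8° = 13.17 N·m.
From τ = Iα: α = 13.17/0.2780 = 47.37 rad/s².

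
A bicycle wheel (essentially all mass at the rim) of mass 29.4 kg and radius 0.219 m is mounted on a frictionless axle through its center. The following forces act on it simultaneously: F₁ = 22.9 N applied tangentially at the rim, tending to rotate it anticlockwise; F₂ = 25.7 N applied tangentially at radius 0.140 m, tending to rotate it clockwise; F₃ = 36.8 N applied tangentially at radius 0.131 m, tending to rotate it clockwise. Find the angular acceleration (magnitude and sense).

I = MR² = (29.4)(0.219)² = 1.410 kg·m².
Taking anticlockwise as positive: τ₁ = +(22.9)(0.219) = +5.015 N·m; τ₂ = −(25.7)(0.140) = −3.598 N·m; τ₃ = −(36.8)(0.131) = −4.821 N·m.
Net torque τ = -3.404 N·m.
α = τ/I = -3.404/1.410 = -2.414 rad/s².

α ≈ 2.41 rad/s², clockwise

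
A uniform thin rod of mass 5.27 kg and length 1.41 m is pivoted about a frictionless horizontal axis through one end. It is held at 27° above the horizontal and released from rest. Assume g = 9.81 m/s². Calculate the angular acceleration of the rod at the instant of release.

α ≈ 9.30 rad/s²

About the pivot, I = (1/3)ML² = (1/3)(5.27)(1.41)² = 3.492 kg·m².
The weight acts at the center, a distance L/2 = 0.7050 m from the pivot; τ = Mg(L/2) cos 27° = 32.48 N·m.
α = τ/I = 32.48/3.492 = 9.299 rad/s².
(Equivalently α = (3g/(2L)) cos 27° = 9.299 rad/s².)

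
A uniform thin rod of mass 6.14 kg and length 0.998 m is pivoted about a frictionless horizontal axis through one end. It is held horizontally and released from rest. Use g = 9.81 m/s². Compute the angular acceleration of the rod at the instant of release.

About the pivot, I = (1/3)ML² = (1/3)(6.14)(0.998)² = 2.038 kg·m².
The weight acts at the center, a distance L/2 = 0.4990 m from the pivot; τ = Mg(L/2) = 30.06 N·m.
α = τ/I = 30.06/2.038 = 14.74 rad/s².
(Equivalently α = (3g/(2L)) = 14.74 rad/s².)

α ≈ 14.7 rad/s²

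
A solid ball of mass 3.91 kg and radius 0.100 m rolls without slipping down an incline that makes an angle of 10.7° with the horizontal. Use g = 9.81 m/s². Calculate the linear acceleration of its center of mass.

Translation along the incline: Mg sinθ − f = Ma.
Rotation about the center: fR = Iα with I = (2/5)MR². No-slip gives a = αR, so f = (I/R²)a = (2/5)M a.
Substituting: Mg sinθ = (1 + 0.4000)Ma, so a = g sinθ/(1 + 0.4000) = (9.81) sin 10.7° / 1.400 = 1.301 m/s².

a ≈ 1.30 m/s²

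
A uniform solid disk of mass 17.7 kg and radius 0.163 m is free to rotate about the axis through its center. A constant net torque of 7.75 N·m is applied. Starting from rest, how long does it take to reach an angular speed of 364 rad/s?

I = ½MR² = (1/2)(17.7)(0.163)² = 0.2351 kg·m².
α = τ/I = 7.75/0.2351 = 32.96 rad/s².
ω = αt ⇒ t = ω/α = 364/32.96 = 11.04 s.

t ≈ 11.0 s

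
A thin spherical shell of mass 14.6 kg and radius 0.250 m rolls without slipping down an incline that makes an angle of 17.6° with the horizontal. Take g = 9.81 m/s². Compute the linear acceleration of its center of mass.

a ≈ 1.78 m/s²

Translation along the incline: Mg sinθ − f = Ma.
Rotation about the center: fR = Iα with I = (2/3)MR². No-slip gives a = αR, so f = (I/R²)a = (2/3)M a.
Substituting: Mg sinθ = (1 + 0.6667)Ma, so a = g sinθ/(1 + 0.6667) = (9.81) sin 17.6° / 1.667 = 1.780 m/s².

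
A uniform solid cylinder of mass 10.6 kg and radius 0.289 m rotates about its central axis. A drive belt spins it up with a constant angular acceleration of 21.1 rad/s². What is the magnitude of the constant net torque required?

τ ≈ 9.34 N·m

I = ½MR² = (1/2)(10.6)(0.289)² = 0.4427 kg·m².
τ = Iα = (0.4427)(21.10) = 9.340 N·m.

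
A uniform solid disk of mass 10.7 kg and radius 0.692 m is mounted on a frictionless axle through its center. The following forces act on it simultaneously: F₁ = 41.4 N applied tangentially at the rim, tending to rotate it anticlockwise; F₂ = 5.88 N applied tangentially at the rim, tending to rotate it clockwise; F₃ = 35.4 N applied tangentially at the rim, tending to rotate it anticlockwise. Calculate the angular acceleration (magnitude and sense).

I = ½MR² = (1/2)(10.7)(0.692)² = 2.562 kg·m².
Taking anticlockwise as positive: τ₁ = +(41.4)(0.692) = +28.65 N·m; τ₂ = −(5.88)(0.692) = −4.069 N·m; τ₃ = +(35.4)(0.692) = +24.50 N·m.
Net torque τ = 49.08 N·m.
α = τ/I = 49.08/2.562 = 19.16 rad/s².

α ≈ 19.2 rad/s², anticlockwise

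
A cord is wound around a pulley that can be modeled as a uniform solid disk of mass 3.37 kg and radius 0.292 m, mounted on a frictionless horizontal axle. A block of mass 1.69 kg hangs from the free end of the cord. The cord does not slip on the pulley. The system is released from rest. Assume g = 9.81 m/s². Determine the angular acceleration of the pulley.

α ≈ 16.8 rad/s²

I = ½MR² = (1/2)(3.37)(0.292)² = 0.1437 kg·m².
Block: mg − T = ma. Pulley: TR = Iα. No-slip: a = αR, so T = (I/R²)a = 1.685·a.
Then mg = (m + 1.685)a, so a = (1.69)(9.81)/(1.69 + 1.685) = 4.912 m/s².
α = a/R = 4.912/0.292 = 16.82 rad/s².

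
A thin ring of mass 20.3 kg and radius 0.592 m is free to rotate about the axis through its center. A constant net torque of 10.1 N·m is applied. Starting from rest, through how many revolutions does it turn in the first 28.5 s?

I = MR² = (20.3)(0.592)² = 7.114 kg·m².
α = τ/I = 10.1/7.114 = 1.420 rad/s².
θ = ½αt² = ½(1.420)(28.5)² = 576.6 rad.
Revolutions = θ/(2π) = 91.76.

≈ 91.8 revolutions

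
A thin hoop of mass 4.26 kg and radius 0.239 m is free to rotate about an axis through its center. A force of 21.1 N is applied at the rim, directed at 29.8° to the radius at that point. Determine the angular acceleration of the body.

I = MR² = (4.26)(0.239)² = 0.2433 kg·m².
Only the tangential component produces torque: τ = F R sinθ = (21.1)(0.239) sin 29.8° = 2.506 N·m.
Newton's second law for rotation, τ = Iα, gives α = τ/I = 2.506/0.2433 = 10.30 rad/s².

α ≈ 10.3 rad/s²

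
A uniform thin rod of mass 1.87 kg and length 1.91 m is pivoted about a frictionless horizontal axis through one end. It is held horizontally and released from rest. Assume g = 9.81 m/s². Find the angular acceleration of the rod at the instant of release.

α ≈ 7.70 rad/s²

About the pivot, I = (1/3)ML² = (1/3)(1.87)(1.91)² = 2.274 kg·m².
The weight acts at the center, a distance L/2 = 0.9550 m from the pivot; τ = Mg(L/2) = 17.52 N·m.
α = τ/I = 17.52/2.274 = 7.704 rad/s².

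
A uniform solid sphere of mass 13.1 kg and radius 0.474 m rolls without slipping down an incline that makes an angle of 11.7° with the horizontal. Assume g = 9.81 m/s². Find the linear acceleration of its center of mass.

Translation along the incline: Mg sinθ − f = Ma.
Rotation about the center: fR = Iα with I = (2/5)MR². No-slip gives a = αR, so f = (I/R²)a = (2/5)M a.
Substituting: Mg sinθ = (1 + 0.4000)Ma, so a = g sinθ/(1 + 0.4000) = (9.81) sin 11.7° / 1.400 = 1.421 m/s².

a ≈ 1.42 m/s²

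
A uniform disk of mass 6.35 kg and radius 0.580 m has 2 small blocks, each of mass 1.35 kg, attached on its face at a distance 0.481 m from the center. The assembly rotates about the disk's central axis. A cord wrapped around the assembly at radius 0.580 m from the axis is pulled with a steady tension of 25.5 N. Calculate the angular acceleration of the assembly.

I_disk = ½MR² = ½(6.35)(0.580)² = 1.068 kg·m².
I_blocks = 2·m·r² = 2(1.35)(0.481)² = 0.6247 kg·m².
Total I = 1.693 kg·m².
τ = F r = (25.5)(0.580) = 14.79 N·m.
α = τ/I = 14.79/1.693 = 8.737 rad/s².

α ≈ 8.74 rad/s²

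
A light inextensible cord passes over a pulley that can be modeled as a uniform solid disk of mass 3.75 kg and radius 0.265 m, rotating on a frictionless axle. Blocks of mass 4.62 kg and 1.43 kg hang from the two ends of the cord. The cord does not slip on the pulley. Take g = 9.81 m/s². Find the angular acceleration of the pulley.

I = ½MR² = (1/2)(3.75)(0.265)² = 0.1317 kg·m².
Heavier block: m₁g − T₁ = m₁a. Lighter block: T₂ − m₂g = m₂a.
Pulley: (T₁ − T₂)R = Iα = I(a/R), so T₁ − T₂ = (I/R²)a = (1/2)M_p a = 1.875·a.
Adding the three: (m₁ − m₂)g = (m₁ + m₂ + 1.875)a, so a = (4.62 − 1.43)(9.81)/(4.62 + 1.43 + 1.875) = 3.949 m/s².
α = a/R = 3.949/0.265 = 14.90 rad/s².

α ≈ 14.9 rad/s²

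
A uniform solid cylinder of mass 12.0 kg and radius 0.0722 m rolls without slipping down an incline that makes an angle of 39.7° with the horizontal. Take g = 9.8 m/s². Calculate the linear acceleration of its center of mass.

a ≈ 4.17 m/s²

Translation along the incline: Mg sinθ − f = Ma.
Rotation about the center: fR = Iα with I = ½MR². No-slip gives a = αR, so f = (I/R²)a = (1/2)M a.
Substituting: Mg sinθ = (1 + 0.5000)Ma, so a = g sinθ/(1 + 0.5000) = (9.8) sin 39.7° / 1.500 = 4.173 m/s².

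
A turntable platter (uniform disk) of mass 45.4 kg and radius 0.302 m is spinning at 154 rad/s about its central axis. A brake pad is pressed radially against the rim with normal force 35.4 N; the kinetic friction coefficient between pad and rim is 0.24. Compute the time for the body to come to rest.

t ≈ 124 s

I = ½MR² = (1/2)(45.4)(0.302)² = 2.070 kg·m².
Friction force f = μN = (0.24)(35.4) = 8.496 N at the rim; torque magnitude τ = fR = 2.566 N·m, opposing ω.
|α| = τ/I = 2.566/2.070 = 1.239 rad/s² (deceleration).
0 = ω₀ − |α|t ⇒ t = ω₀/|α| = 154/1.239 = 124.3 s.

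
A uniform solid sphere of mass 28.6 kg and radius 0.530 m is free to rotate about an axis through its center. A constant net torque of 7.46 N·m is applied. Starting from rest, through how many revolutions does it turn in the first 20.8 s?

I = (2/5)MR² = (2/5)(28.6)(0.530)² = 3.213 kg·m².
α = τ/I = 7.46/3.213 = 2.321 rad/s².
θ = ½αt² = ½(2.321)(20.8)² = 502.2 rad.
Revolutions = θ/(2π) = 79.92.

≈ 79.9 revolutions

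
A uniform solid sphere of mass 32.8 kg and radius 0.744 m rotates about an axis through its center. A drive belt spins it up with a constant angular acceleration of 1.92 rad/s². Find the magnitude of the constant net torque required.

τ ≈ 13.9 N·m

I = (2/5)MR² = (2/5)(32.8)(0.744)² = 7.262 kg·m².
τ = Iα = (7.262)(1.920) = 13.94 N·m.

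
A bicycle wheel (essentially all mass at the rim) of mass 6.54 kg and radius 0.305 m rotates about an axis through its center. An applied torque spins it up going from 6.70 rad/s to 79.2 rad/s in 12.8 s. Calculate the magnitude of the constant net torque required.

I = MR² = (6.54)(0.305)² = 0.6084 kg·m².
α = Δω/Δt = (79.2 − 6.70)/12.8 = 5.664 rad/s².
τ = Iα = (0.6084)(5.664) = 3.446 N·m.

τ ≈ 3.45 N·m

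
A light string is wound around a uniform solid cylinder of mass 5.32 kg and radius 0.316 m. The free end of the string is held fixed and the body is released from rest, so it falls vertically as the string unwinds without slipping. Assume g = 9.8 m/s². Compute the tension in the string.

T ≈ 17.4 N

Translation: Mg − T = Ma. Rotation about the center: TR = Iα with I = ½MR².
With a = αR: T = (I/R²)a = (1/2)M a, so Mg = (1 + 0.5000)Ma.
a = g/(1 + 0.5000) = 9.8/1.500 = 6.533 m/s².
T = 0.5000·M·a = (0.5000)(5.32)(6.533) = 17.38 N.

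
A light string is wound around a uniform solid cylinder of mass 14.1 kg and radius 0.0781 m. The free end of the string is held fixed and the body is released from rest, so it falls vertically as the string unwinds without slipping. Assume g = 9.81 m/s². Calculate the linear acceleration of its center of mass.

Translation: Mg − T = Ma. Rotation about the center: TR = Iα with I = ½MR².
With a = αR: T = (I/R²)a = (1/2)M a, so Mg = (1 + 0.5000)Ma.
a = g/(1 + 0.5000) = 9.81/1.500 = 6.540 m/s².

a ≈ 6.54 m/s²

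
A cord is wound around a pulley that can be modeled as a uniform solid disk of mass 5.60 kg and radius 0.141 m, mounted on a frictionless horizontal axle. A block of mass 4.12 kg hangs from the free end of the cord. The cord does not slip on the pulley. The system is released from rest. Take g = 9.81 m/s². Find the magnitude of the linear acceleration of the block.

I = ½MR² = (1/2)(5.60)(0.141)² = 0.05567 kg·m².
Block: mg − T = ma. Pulley: TR = Iα. No-slip: a = αR, so T = (I/R²)a = 2.800·a.
Then mg = (m + 2.800)a, so a = (4.12)(9.81)/(4.12 + 2.800) = 5.841 m/s².

a ≈ 5.84 m/s²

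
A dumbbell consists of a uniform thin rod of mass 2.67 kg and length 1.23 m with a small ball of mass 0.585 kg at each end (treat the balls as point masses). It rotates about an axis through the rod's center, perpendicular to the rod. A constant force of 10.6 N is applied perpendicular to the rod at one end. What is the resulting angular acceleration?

I_rod = (1/12)ML² = (1/12)(2.67)(1.23)² = 0.3366 kg·m².
I_balls = 2·m·(L/2)² = 2(0.585)(0.6150)² = 0.4425 kg·m².
Total I = 0.7791 kg·m².
τ = F·(L/2) = (10.6)(0.615) = 6.519 N·m.
α = τ/I = 6.519/0.7791 = 8.367 rad/s².

α ≈ 8.37 rad/s²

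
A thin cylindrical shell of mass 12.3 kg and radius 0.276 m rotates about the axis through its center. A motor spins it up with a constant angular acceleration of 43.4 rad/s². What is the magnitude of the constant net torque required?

τ ≈ 40.7 N·m

I = MR² = (12.3)(0.276)² = 0.9370 kg·m².
τ = Iα = (0.9370)(43.40) = 40.66 N·m.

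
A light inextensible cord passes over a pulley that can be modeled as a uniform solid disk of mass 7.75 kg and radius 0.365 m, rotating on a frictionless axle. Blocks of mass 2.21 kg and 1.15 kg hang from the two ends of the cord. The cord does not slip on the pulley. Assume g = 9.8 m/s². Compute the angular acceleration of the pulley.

I = ½MR² = (1/2)(7.75)(0.365)² = 0.5162 kg·m².
Heavier block: m₁g − T₁ = m₁a. Lighter block: T₂ − m₂g = m₂a.
Pulley: (T₁ − T₂)R = Iα = I(a/R), so T₁ − T₂ = (I/R²)a = (1/2)M_p a = 3.875·a.
Adding the three: (m₁ − m₂)g = (m₁ + m₂ + 3.875)a, so a = (2.21 − 1.15)(9.8)/(2.21 + 1.15 + 3.875) = 1.436 m/s².
α = a/R = 1.436/0.365 = 3.934 rad/s².

α ≈ 3.93 rad/s²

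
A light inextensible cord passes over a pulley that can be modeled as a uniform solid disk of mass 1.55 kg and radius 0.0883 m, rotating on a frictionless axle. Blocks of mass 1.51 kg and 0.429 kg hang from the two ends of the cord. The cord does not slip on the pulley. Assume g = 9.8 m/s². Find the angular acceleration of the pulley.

I = ½MR² = (1/2)(1.55)(0.0883)² = 0.006043 kg·m².
Heavier block: m₁g − T₁ = m₁a. Lighter block: T₂ − m₂g = m₂a.
Pulley: (T₁ − T₂)R = Iα = I(a/R), so T₁ − T₂ = (I/R²)a = (1/2)M_p a = 0.7750·a.
Adding the three: (m₁ − m₂)g = (m₁ + m₂ + 0.7750)a, so a = (1.51 − 0.429)(9.8)/(1.51 + 0.429 + 0.7750) = 3.903 m/s².
α = a/R = 3.903/0.0883 = 44.21 rad/s².

α ≈ 44.2 rad/s²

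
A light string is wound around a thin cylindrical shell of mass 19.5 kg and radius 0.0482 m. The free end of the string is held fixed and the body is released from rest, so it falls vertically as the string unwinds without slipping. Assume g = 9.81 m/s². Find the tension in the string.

Translation: Mg − T = Ma. Rotation about the center: TR = Iα with I = MR².
With a = αR: T = (I/R²)a = M a, so Mg = (1 + 1.000)Ma.
a = g/(1 + 1.000) = 9.81/2.000 = 4.905 m/s².
T = 1.000·M·a = (1.000)(19.5)(4.905) = 95.65 N.

T ≈ 95.6 N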